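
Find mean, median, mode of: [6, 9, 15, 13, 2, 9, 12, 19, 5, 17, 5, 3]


Sorted: [2, 3, 5, 5, 6, 9, 9, 12, 13, 15, 17, 19]
Mean = 115/12
Median = 9
Freq: {6: 1, 9: 2, 15: 1, 13: 1, 2: 1, 12: 1, 19: 1, 5: 2, 17: 1, 3: 1}
Mode: [5, 9]

Mean=115/12, Median=9, Mode=[5, 9]


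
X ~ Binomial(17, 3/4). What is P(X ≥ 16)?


P(X ≥ 16) = Σ P(X=i) for i=16..17
P(X=16) = 731794257/17179869184
P(X=17) = 129140163/17179869184
Sum = 215233605/4294967296

P(X ≥ 16) = 215233605/4294967296 ≈ 5.01%


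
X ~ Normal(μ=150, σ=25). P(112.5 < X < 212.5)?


z₁=(112.5-150)/25=-1.5, z₂=(212.5-150)/25=2.5
P = Φ(2.5) - Φ(-1.5) = 0.993790 - 0.066807 = 0.926983 ≈ 0.9270

P(112.5 < X < 212.5) ≈ 0.9270


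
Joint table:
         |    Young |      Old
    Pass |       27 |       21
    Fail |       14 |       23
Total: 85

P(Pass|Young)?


P(Pass|Young) = 27/(27+14) = 27/41

P = 27/41 ≈ 65.85%


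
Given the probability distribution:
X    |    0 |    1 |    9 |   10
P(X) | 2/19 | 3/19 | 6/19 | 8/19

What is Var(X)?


E[X] = 137/19
E[X²] = 1289/19
Var(X) = E[X²] - (E[X])² = 1289/19 - 18769/361 = 5722/361

Var(X) = 5722/361 ≈ 15.8504


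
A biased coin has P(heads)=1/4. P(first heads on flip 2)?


Geometric: P(X=2) = (1-p)^(k-1)×p = (3/4)^1×1/4 = 3/16

P(X=2) = 3/16 ≈ 18.75%


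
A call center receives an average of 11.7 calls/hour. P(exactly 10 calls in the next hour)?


Poisson(λ=11.7): P(X=10) = e^(-λ)×λ^k/k!
= e^(-11.7) × 11.7^10 / 10!
≈ 8.293819161e-06 × 48068283892.4 / 3628800 ≈ 0.109863

P(X=10) ≈ 0.109863 ≈ 10.99%


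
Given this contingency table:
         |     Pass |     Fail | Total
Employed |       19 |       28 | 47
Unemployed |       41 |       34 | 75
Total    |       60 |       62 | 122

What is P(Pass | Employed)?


P(Pass | Employed) = 19/(19+28) = 19/47

P(Pass|Employed) = 19/47 ≈ 40.43%


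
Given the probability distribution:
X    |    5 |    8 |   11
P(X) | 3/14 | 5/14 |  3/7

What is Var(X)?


E[X] = 121/14
E[X²] = 1121/14
Var(X) = E[X²] - (E[X])² = 1121/14 - 14641/196 = 1053/196

Var(X) = 1053/196 ≈ 5.3724


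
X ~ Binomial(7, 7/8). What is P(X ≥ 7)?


P(X ≥ 7) = Σ P(X=i) for i=7..7
P(X=7) = 823543/2097152
Sum = 823543/2097152

P(X ≥ 7) = 823543/2097152 ≈ 39.27%


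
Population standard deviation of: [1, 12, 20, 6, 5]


Mean = 44/5
  (1-44/5)²=1521/25
  (12-44/5)²=256/25
  (20-44/5)²=3136/25
  (6-44/5)²=196/25
  (5-44/5)²=361/25
Σ(x-μ)² = 1094/5
σ² = (1094/5)/5 = 1094/25

σ = √(1094/25) ≈ 6.6151


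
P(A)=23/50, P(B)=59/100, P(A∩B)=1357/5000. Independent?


P(A)×P(B) = 1357/5000
P(A∩B) = 1357/5000
Equal ✓ → Independent

Yes, independent


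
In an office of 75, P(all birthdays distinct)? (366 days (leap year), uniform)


P(all different) = Π(366-i)/366 for i=0..74
= (366/366)×(365/366)×...×(292/366)
= 0.000287

P ≈ 0.0003 ≈ 0.03%


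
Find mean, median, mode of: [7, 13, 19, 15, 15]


Sorted: [7, 13, 15, 15, 19]
Mean = 69/5
Median = 15
Freq: {7: 1, 13: 1, 19: 1, 15: 2}
Mode: [15]

Mean=69/5, Median=15, Mode=15


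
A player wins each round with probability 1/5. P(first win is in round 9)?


Geometric: P(X=9) = (1-p)^(k-1)×p = (4/5)^8×1/5 = 65536/1953125

P(X=9) = 65536/1953125 ≈ 3.36%


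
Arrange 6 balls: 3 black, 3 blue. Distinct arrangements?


6!/(3!×3!) = 20

20


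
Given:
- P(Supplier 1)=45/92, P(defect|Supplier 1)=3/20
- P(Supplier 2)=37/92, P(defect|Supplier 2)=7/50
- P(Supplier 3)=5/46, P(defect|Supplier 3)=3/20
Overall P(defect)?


P(B) = Σ P(B|Aᵢ)×P(Aᵢ)
  3/20×45/92 = 27/368
  7/50×37/92 = 259/4600
  3/20×5/46 = 3/184
Sum = 1343/9200

P(defect) = 1343/9200 ≈ 14.60%


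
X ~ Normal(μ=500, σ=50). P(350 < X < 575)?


z₁=(350-500)/50=-3.0, z₂=(575-500)/50=1.5
P = Φ(1.5) - Φ(-3.0) = 0.933193 - 0.001350 = 0.931843 ≈ 0.9318

P(350 < X < 575) ≈ 0.9318


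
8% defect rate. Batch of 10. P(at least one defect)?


P(all good) = (23/25)^10 = 41426511213649/95367431640625
P(≥1 defect) = 53940920426976/95367431640625

P = 53940920426976/95367431640625 ≈ 56.56%


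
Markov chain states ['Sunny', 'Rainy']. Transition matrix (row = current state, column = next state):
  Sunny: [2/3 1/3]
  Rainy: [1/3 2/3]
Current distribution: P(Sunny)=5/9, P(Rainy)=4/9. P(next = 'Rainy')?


P(next=Rainy) = Σᵢ P(now=i)×P(i→Rainy)
= 5/9×1/3 + 4/9×2/3
= 5/27 + 8/27 = 13/27

P = 13/27 ≈ 0.4815


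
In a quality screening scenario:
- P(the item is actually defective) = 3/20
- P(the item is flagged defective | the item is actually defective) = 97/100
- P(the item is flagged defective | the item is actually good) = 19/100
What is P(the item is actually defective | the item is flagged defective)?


Using Bayes' theorem:
P(A|B) = P(B|A)·P(A) / P(B)

P(the item is flagged defective) = 97/100 × 3/20 + 19/100 × 17/20
= 291/2000 + 323/2000 = 307/1000

P(the item is actually defective|the item is flagged defective) = (291/2000) / (307/1000) = 291/614

P(the item is actually defective|the item is flagged defective) = 291/614 ≈ 47.39%


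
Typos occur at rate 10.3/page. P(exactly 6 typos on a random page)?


Poisson(λ=10.3): P(X=6) = e^(-λ)×λ^k/k!
= e^(-10.3) × 10.3^6 / 6!
≈ 3.363309519e-05 × 1194052.29653 / 720 ≈ 0.055777

P(X=6) ≈ 0.055777 ≈ 5.58%


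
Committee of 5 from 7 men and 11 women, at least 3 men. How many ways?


Count by #men:
  3M,2W: C(7,3)×C(11,2)=1925
  4M,1W: C(7,4)×C(11,1)=385
  5M,0W: C(7,5)×C(11,0)=21
Total = 2331

2331


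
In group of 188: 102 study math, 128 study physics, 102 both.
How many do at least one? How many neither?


|A∪B| = 102+128-102 = 128
Neither = 188-128 = 60

At least one: 128; Neither: 60


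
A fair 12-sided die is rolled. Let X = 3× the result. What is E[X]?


E[die] = (1+12)/2 = 13/2
E[X] = 3 × 13/2 = 39/2

E[X] = 39/2


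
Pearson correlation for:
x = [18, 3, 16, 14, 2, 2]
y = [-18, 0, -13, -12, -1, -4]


n=6, Σx=55, Σy=-48, Σxy=-710, Σx²=793, Σy²=654
r = (6×(-710) - 55×(-48))/√((6×793 - 55²)(6×654 - (-48)²))
= -1620/√(1733×1620) = -1620/√2807460 ≈ -1620/1675.5477 ≈ -0.9668

r ≈ -0.9668


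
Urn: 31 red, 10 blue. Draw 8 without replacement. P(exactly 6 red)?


Hypergeometric: C(31,6)×C(10,2)/C(41,8)
= 736281×45/95548245 = 169911/489991

P(X=6) = 169911/489991 ≈ 34.68%


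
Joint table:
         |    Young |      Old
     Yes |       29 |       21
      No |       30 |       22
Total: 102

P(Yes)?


P(Yes) = (29+21)/102 = 50/102 = 25/51

P(Yes) = 25/51 ≈ 49.02%


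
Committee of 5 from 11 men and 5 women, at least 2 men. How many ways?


Count by #men:
  2M,3W: C(11,2)×C(5,3)=550
  3M,2W: C(11,3)×C(5,2)=1650
  4M,1W: C(11,4)×C(5,1)=1650
  5M,0W: C(11,5)×C(5,0)=462
Total = 4312

4312


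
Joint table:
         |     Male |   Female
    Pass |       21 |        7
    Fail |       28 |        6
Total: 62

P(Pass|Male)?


P(Pass|Male) = 21/(21+28) = 21/49 = 3/7

P = 3/7 ≈ 42.86%


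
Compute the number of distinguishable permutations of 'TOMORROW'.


Letters: 8, freq: {'T': 1, 'O': 3, 'M': 1, 'R': 2, 'W': 1}
8!/(1!×3!×1!×2!×1!) = 40320/12 = 3360

3360


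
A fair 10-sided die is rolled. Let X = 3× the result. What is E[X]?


E[die] = (1+10)/2 = 11/2
E[X] = 3 × 11/2 = 33/2

E[X] = 33/2


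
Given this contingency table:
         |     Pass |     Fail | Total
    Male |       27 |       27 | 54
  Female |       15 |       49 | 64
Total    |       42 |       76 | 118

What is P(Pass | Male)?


P(Pass | Male) = 27/(27+27) = 27/54 = 1/2

P(Pass|Male) = 1/2 ≈ 50.00%


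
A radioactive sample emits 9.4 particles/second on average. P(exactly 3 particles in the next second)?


Poisson(λ=9.4): P(X=3) = e^(-λ)×λ^k/k!
= e^(-9.4) × 9.4^3 / 3!
≈ 8.272406556e-05 × 830.584 / 6 ≈ 0.011452

P(X=3) ≈ 0.011452 ≈ 1.15%


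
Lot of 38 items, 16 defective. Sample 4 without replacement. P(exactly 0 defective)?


Hypergeometric: C(16,0)×C(22,4)/C(38,4)
= 1×7315/73815 = 11/111

P(X=0) = 11/111 ≈ 9.91%


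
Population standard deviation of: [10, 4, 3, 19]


Mean = 36/4 = 9
  (10-9)²=1
  (4-9)²=25
  (3-9)²=36
  (19-9)²=100
Σ(x-μ)² = 162
σ² = 162/4 = 81/2

σ = √(81/2) ≈ 6.3640


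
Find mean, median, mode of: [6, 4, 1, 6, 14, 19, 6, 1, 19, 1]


Sorted: [1, 1, 1, 4, 6, 6, 6, 14, 19, 19]
Mean = 77/10
Median = 6
Freq: {6: 3, 4: 1, 1: 3, 14: 1, 19: 2}
Mode: [1, 6]

Mean=77/10, Median=6, Mode=[1, 6]


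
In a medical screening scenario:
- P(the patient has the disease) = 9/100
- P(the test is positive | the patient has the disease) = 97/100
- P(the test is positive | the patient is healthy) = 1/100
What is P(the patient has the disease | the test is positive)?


Using Bayes' theorem:
P(A|B) = P(B|A)·P(A) / P(B)

P(the test is positive) = 97/100 × 9/100 + 1/100 × 91/100
= 873/10000 + 91/10000 = 241/2500

P(the patient has the disease|the test is positive) = (873/10000) / (241/2500) = 873/964

P(the patient has the disease|the test is positive) = 873/964 ≈ 90.56%


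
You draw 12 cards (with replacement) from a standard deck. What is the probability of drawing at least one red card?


P(not a red card) = 26/52 = 1/2
P(none in 12 draws) = (1/2)^12 = 1/4096
P(≥1 red card) = 1 - 1/4096 = 4095/4096

P = 4095/4096 ≈ 99.98%


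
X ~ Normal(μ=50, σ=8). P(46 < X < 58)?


z₁=(46-50)/8=-0.5, z₂=(58-50)/8=1.0
P = Φ(1.0) - Φ(-0.5) = 0.841345 - 0.308538 = 0.532807 ≈ 0.5328

P(46 < X < 58) ≈ 0.5328


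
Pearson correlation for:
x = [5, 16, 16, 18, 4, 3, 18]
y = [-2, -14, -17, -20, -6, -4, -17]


n=7, Σx=80, Σy=-80, Σxy=-1208, Σx²=1210, Σy²=1230
r = (7×(-1208) - 80×(-80))/√((7×1210 - 80²)(7×1230 - (-80)²))
= -2056/√(2070×2210) = -2056/√4574700 ≈ -2056/2138.8548 ≈ -0.9613

r ≈ -0.9613


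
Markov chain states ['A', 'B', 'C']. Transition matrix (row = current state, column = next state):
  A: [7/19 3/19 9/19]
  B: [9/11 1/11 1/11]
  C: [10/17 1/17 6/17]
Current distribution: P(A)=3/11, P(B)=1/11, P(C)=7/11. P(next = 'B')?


P(next=B) = Σᵢ P(now=i)×P(i→B)
= 3/11×3/19 + 1/11×1/11 + 7/11×1/17
= 9/209 + 1/121 + 7/187 = 3469/39083

P = 3469/39083 ≈ 0.0888


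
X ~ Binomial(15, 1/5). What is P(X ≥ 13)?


P(X ≥ 13) = Σ P(X=i) for i=13..15
P(X=13) = 336/6103515625
P(X=14) = 12/6103515625
P(X=15) = 1/30517578125
Sum = 1741/30517578125

P(X ≥ 13) = 1741/30517578125 ≈ 0.00%


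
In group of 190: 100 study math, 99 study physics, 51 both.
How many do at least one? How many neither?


|A∪B| = 100+99-51 = 148
Neither = 190-148 = 42

At least one: 148; Neither: 42


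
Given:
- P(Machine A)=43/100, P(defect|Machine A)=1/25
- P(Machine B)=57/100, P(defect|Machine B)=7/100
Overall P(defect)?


P(B) = Σ P(B|Aᵢ)×P(Aᵢ)
  1/25×43/100 = 43/2500
  7/100×57/100 = 399/10000
Sum = 571/10000

P(defect) = 571/10000 ≈ 5.71%


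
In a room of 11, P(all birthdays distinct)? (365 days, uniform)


P(all different) = Π(365-i)/365 for i=0..10
= (365/365)×(364/365)×...×(355/365)
= 0.858859

P ≈ 0.8589 ≈ 85.89%


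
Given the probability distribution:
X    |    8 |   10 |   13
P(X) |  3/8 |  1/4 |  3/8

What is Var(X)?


E[X] = 83/8
E[X²] = 899/8
Var(X) = E[X²] - (E[X])² = 899/8 - 6889/64 = 303/64

Var(X) = 303/64 ≈ 4.7344


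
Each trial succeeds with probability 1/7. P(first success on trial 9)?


Geometric: P(X=9) = (1-p)^(k-1)×p = (6/7)^8×1/7 = 1679616/40353607

P(X=9) = 1679616/40353607 ≈ 4.16%


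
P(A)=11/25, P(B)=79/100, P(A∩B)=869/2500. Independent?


P(A)×P(B) = 869/2500
P(A∩B) = 869/2500
Equal ✓ → Independent

Yes, independent


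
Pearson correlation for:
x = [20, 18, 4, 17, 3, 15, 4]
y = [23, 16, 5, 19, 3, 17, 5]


n=7, Σx=81, Σy=88, Σxy=1375, Σx²=1279, Σy²=1494
r = (7×1375 - 81×88)/√((7×1279 - 81²)(7×1494 - 88²))
= 2497/√(2392×2714) = 2497/√6491888 ≈ 2497/2547.9184 ≈ 0.9800

r ≈ 0.9800


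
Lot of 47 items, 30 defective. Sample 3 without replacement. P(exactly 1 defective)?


Hypergeometric: C(30,1)×C(17,2)/C(47,3)
= 30×136/16215 = 272/1081

P(X=1) = 272/1081 ≈ 25.16%


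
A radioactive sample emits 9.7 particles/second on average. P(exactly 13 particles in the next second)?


Poisson(λ=9.7): P(X=13) = e^(-λ)×λ^k/k!
= e^(-9.7) × 9.7^13 / 13!
≈ 6.128349505e-05 × 6.73027090166e+12 / 6227020800 ≈ 0.066236

P(X=13) ≈ 0.066236 ≈ 6.62%


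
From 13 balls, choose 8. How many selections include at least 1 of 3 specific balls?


Complement: C(13,8) - C(10,8) = 1287 - 45 = 1242

1242


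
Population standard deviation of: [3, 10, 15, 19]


Mean = 47/4
  (3-47/4)²=1225/16
  (10-47/4)²=49/16
  (15-47/4)²=169/16
  (19-47/4)²=841/16
Σ(x-μ)² = 571/4
σ² = (571/4)/4 = 571/16

σ = √(571/16) ≈ 5.9739


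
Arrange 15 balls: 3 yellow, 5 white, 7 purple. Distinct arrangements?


15!/(3!×5!×7!) = 360360

360360


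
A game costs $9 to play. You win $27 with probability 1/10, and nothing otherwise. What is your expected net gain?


E[gain] = (27-9)×1/10 + (-9)×9/10
= 9/5 - 81/10 = -63/10

Expected net gain = $-63/10 ≈ $-6.30


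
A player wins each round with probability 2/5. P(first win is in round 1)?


Geometric: P(X=1) = (1-p)^(k-1)×p = (3/5)^0×2/5 = 2/5

P(X=1) = 2/5 ≈ 40.00%


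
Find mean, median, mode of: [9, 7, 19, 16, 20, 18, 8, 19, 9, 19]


Sorted: [7, 8, 9, 9, 16, 18, 19, 19, 19, 20]
Mean = 144/10 = 72/5
Median = 17
Freq: {9: 2, 7: 1, 19: 3, 16: 1, 20: 1, 18: 1, 8: 1}
Mode: [19]

Mean=72/5, Median=17, Mode=19


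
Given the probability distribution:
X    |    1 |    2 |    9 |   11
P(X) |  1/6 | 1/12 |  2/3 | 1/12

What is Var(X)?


E[X] = 29/4
E[X²] = 775/12
Var(X) = E[X²] - (E[X])² = 775/12 - 841/16 = 577/48

Var(X) = 577/48 ≈ 12.0208


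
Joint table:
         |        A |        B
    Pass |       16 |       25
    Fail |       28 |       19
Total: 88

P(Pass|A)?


P(Pass|A) = 16/(16+28) = 16/44 = 4/11

P = 4/11 ≈ 36.36%


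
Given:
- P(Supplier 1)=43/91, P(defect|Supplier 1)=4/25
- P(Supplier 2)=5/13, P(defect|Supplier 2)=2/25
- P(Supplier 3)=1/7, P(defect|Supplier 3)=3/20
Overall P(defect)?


P(B) = Σ P(B|Aᵢ)×P(Aᵢ)
  4/25×43/91 = 172/2275
  2/25×5/13 = 2/65
  3/20×1/7 = 3/140
Sum = 1163/9100

P(defect) = 1163/9100 ≈ 12.78%


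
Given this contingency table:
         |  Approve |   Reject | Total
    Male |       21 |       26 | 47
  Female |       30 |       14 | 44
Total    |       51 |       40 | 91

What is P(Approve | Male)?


P(Approve | Male) = 21/(21+26) = 21/47

P(Approve|Male) = 21/47 ≈ 44.68%


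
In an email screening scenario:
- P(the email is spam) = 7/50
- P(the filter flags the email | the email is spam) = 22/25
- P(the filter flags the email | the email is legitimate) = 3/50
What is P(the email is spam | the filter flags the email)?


Using Bayes' theorem:
P(A|B) = P(B|A)·P(A) / P(B)

P(the filter flags the email) = 22/25 × 7/50 + 3/50 × 43/50
= 77/625 + 129/2500 = 437/2500

P(the email is spam|the filter flags the email) = (77/625) / (437/2500) = 308/437

P(the email is spam|the filter flags the email) = 308/437 ≈ 70.48%


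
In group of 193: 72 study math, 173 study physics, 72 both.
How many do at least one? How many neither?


|A∪B| = 72+173-72 = 173
Neither = 193-173 = 20

At least one: 173; Neither: 20


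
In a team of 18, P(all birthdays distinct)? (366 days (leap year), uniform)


P(all different) = Π(366-i)/366 for i=0..17
= (366/366)×(365/366)×...×(349/366)
= 0.653862

P ≈ 0.6539 ≈ 65.39%


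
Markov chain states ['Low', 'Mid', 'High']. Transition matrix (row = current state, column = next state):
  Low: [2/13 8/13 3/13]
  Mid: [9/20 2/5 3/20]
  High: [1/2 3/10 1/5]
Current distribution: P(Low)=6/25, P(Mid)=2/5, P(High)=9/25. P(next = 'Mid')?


P(next=Mid) = Σᵢ P(now=i)×P(i→Mid)
= 6/25×8/13 + 2/5×2/5 + 9/25×3/10
= 48/325 + 4/25 + 27/250 = 1351/3250

P = 1351/3250 ≈ 0.4157


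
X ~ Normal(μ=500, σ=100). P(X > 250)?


z = (250-500)/100 = -2.5
P(X > 250) = 1 - P(Z ≤ -2.5) = 1 - 0.0062 = 0.9938

P(X > 250) ≈ 0.9938


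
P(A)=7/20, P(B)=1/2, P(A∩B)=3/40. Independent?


P(A)×P(B) = 7/40
P(A∩B) = 3/40
Not equal → NOT independent

No, not independent


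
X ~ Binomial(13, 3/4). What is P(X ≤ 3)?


P(X ≤ 3) = Σ P(X=i) for i=0..3
P(X=0) = 1/67108864
P(X=1) = 39/67108864
P(X=2) = 351/33554432
P(X=3) = 3861/33554432
Sum = 529/4194304

P(X ≤ 3) = 529/4194304 ≈ 0.01%


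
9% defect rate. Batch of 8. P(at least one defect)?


P(all good) = (91/100)^8 = 4702525276151521/10000000000000000
P(≥1 defect) = 5297474723848479/10000000000000000

P = 5297474723848479/10000000000000000 ≈ 52.97%


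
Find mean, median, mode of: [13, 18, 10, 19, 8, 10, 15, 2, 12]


Sorted: [2, 8, 10, 10, 12, 13, 15, 18, 19]
Mean = 107/9
Median = 12
Freq: {13: 1, 18: 1, 10: 2, 19: 1, 8: 1, 15: 1, 2: 1, 12: 1}
Mode: [10]

Mean=107/9, Median=12, Mode=10


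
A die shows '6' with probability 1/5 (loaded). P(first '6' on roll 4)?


Geometric: P(X=4) = (1-p)^(k-1)×p = (4/5)^3×1/5 = 64/625

P(X=4) = 64/625 ≈ 10.24%


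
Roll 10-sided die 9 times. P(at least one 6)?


P(no 6)^9 = (9/10)^9 = 387420489/1000000000
P(≥1) = 1 - 387420489/1000000000 = 612579511/1000000000

P = 612579511/1000000000 ≈ 61.26%


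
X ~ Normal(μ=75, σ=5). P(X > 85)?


z = (85-75)/5 = 2.0
P(X > 85) = 1 - P(Z ≤ 2.0) = 1 - 0.9772 = 0.0228

P(X > 85) ≈ 0.0228


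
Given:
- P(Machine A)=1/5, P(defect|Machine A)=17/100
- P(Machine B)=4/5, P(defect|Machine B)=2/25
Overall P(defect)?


P(B) = Σ P(B|Aᵢ)×P(Aᵢ)
  17/100×1/5 = 17/500
  2/25×4/5 = 8/125
Sum = 49/500

P(defect) = 49/500 ≈ 9.80%


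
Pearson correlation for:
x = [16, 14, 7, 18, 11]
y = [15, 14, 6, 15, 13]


n=5, Σx=66, Σy=63, Σxy=891, Σx²=946, Σy²=851
r = (5×891 - 66×63)/√((5×946 - 66²)(5×851 - 63²))
= 297/√(374×286) = 297/√106964 ≈ 297/327.0535 ≈ 0.9081

r ≈ 0.9081


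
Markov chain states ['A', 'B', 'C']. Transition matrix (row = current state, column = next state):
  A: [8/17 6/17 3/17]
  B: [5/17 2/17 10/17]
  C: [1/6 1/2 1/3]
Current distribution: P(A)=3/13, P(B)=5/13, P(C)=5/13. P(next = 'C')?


P(next=C) = Σᵢ P(now=i)×P(i→C)
= 3/13×3/17 + 5/13×10/17 + 5/13×1/3
= 9/221 + 50/221 + 5/39 = 262/663

P = 262/663 ≈ 0.3952


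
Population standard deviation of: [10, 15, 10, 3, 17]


Mean = 55/5 = 11
  (10-11)²=1
  (15-11)²=16
  (10-11)²=1
  (3-11)²=64
  (17-11)²=36
Σ(x-μ)² = 118
σ² = 118/5

σ = √(118/5) ≈ 4.8580


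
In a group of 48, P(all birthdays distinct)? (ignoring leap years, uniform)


P(all different) = Π(365-i)/365 for i=0..47
= (365/365)×(364/365)×...×(318/365)
= 0.039402

P ≈ 0.0394 ≈ 3.94%


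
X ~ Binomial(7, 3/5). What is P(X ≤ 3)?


P(X ≤ 3) = Σ P(X=i) for i=0..3
P(X=0) = 128/78125
P(X=1) = 1344/78125
P(X=2) = 6048/78125
P(X=3) = 3024/15625
Sum = 4528/15625

P(X ≤ 3) = 4528/15625 ≈ 28.98%


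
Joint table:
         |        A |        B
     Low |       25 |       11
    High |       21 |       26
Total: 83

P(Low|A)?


P(Low|A) = 25/(25+21) = 25/46

P = 25/46 ≈ 54.35%


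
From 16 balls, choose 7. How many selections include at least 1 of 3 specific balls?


Complement: C(16,7) - C(13,7) = 11440 - 1716 = 9724

9724


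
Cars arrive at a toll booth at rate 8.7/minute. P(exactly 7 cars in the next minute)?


Poisson(λ=8.7): P(X=7) = e^(-λ)×λ^k/k!
= e^(-8.7) × 8.7^7 / 7!
≈ 0.000166585811 × 3772547.94878 / 5040 ≈ 0.124693

P(X=7) ≈ 0.124693 ≈ 12.47%


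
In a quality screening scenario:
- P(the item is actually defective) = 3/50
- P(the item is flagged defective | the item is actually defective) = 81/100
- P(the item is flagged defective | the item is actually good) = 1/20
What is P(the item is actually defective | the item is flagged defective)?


Using Bayes' theorem:
P(A|B) = P(B|A)·P(A) / P(B)

P(the item is flagged defective) = 81/100 × 3/50 + 1/20 × 47/50
= 243/5000 + 47/1000 = 239/2500

P(the item is actually defective|the item is flagged defective) = (243/5000) / (239/2500) = 243/478

P(the item is actually defective|the item is flagged defective) = 243/478 ≈ 50.84%


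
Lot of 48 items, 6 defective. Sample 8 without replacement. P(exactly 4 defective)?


Hypergeometric: C(6,4)×C(42,4)/C(48,8)
= 15×111930/377348994 = 2275/511313

P(X=4) = 2275/511313 ≈ 0.44%


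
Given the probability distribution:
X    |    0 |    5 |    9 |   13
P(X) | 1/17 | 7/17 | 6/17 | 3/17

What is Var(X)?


E[X] = 128/17
E[X²] = 1168/17
Var(X) = E[X²] - (E[X])² = 1168/17 - 16384/289 = 3472/289

Var(X) = 3472/289 ≈ 12.0138


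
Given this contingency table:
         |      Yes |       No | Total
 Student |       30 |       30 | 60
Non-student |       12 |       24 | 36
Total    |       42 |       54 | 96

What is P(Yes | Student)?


P(Yes | Student) = 30/(30+30) = 30/60 = 1/2

P(Yes|Student) = 1/2 ≈ 50.00%


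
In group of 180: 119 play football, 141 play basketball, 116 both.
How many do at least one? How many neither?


|A∪B| = 119+141-116 = 144
Neither = 180-144 = 36

At least one: 144; Neither: 36


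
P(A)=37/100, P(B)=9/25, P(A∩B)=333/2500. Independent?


P(A)×P(B) = 333/2500
P(A∩B) = 333/2500
Equal ✓ → Independent

Yes, independent


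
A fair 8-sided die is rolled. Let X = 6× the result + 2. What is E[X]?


E[die] = (1+8)/2 = 9/2
E[X] = 6×9/2 + 2 = 29

E[X] = 29


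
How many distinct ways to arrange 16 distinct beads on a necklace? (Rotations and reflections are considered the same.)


Free circular arrangements: rotations and reflections both identified.
(n-1)!/2 = 15!/2 = 1307674368000/2 = 653837184000

653837184000


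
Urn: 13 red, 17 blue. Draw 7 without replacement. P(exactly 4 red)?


Hypergeometric: C(13,4)×C(17,3)/C(30,7)
= 715×680/2035800 = 187/783

P(X=4) = 187/783 ≈ 23.88%


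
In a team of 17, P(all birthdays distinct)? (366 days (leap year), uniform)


P(all different) = Π(366-i)/366 for i=0..16
= (366/366)×(365/366)×...×(350/366)
= 0.685712

P ≈ 0.6857 ≈ 68.57%


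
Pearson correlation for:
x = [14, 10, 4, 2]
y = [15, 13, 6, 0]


n=4, Σx=30, Σy=34, Σxy=364, Σx²=316, Σy²=430
r = (4×364 - 30×34)/√((4×316 - 30²)(4×430 - 34²))
= 436/√(364×564) = 436/√205296 ≈ 436/453.0960 ≈ 0.9623

r ≈ 0.9623


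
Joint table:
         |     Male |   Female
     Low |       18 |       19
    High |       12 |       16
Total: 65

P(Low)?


P(Low) = (18+19)/65 = 37/65

P(Low) = 37/65 ≈ 56.92%


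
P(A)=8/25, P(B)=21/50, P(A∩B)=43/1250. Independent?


P(A)×P(B) = 84/625
P(A∩B) = 43/1250
Not equal → NOT independent

No, not independent


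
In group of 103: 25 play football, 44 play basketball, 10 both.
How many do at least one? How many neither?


|A∪B| = 25+44-10 = 59
Neither = 103-59 = 44

At least one: 59; Neither: 44


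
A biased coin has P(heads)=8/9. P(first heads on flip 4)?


Geometric: P(X=4) = (1-p)^(k-1)×p = (1/9)^3×8/9 = 8/6561

P(X=4) = 8/6561 ≈ 0.12%


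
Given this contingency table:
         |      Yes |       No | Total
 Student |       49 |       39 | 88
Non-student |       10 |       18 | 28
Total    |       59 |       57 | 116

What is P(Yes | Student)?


P(Yes | Student) = 49/(49+39) = 49/88

P(Yes|Student) = 49/88 ≈ 55.68%


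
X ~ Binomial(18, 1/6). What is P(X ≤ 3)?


P(X ≤ 3) = Σ P(X=i) for i=0..3
P(X=0) = 3814697265625/101559956668416
P(X=1) = 762939453125/5642219814912
P(X=2) = 2593994140625/11284439629824
P(X=3) = 518798828125/2115832430592
Sum = 16448974609375/25389989167104

P(X ≤ 3) = 16448974609375/25389989167104 ≈ 64.79%


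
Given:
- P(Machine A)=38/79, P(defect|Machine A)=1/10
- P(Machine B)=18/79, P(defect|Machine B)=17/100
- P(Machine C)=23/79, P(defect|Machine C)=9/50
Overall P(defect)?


P(B) = Σ P(B|Aᵢ)×P(Aᵢ)
  1/10×38/79 = 19/395
  17/100×18/79 = 153/3950
  9/50×23/79 = 207/3950
Sum = 11/79

P(defect) = 11/79 ≈ 13.92%


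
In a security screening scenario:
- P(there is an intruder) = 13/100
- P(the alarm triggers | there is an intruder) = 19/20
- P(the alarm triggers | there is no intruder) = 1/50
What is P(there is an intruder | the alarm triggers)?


Using Bayes' theorem:
P(A|B) = P(B|A)·P(A) / P(B)

P(the alarm triggers) = 19/20 × 13/100 + 1/50 × 87/100
= 247/2000 + 87/5000 = 1409/10000

P(there is an intruder|the alarm triggers) = (247/2000) / (1409/10000) = 1235/1409

P(there is an intruder|the alarm triggers) = 1235/1409 ≈ 87.65%


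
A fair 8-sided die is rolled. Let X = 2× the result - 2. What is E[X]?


E[die] = (1+8)/2 = 9/2
E[X] = 2×9/2 - 2 = 7

E[X] = 7


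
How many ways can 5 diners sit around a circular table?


Circular arrangements of 5 distinct objects: fix one position to break rotational symmetry.
(n-1)! = 4! = 24

24


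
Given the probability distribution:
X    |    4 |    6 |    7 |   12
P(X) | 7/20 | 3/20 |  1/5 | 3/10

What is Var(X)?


E[X] = 73/10
E[X²] = 64
Var(X) = E[X²] - (E[X])² = 64 - 5329/100 = 1071/100

Var(X) = 1071/100 ≈ 10.7100


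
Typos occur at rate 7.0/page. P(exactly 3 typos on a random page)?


Poisson(λ=7.0): P(X=3) = e^(-λ)×λ^k/k!
= e^(-7.0) × 7.0^3 / 3!
≈ 0.0009118819656 × 343 / 6 ≈ 0.052129

P(X=3) ≈ 0.052129 ≈ 5.21%


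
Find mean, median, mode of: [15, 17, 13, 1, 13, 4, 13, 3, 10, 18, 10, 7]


Sorted: [1, 3, 4, 7, 10, 10, 13, 13, 13, 15, 17, 18]
Mean = 124/12 = 31/3
Median = 23/2
Freq: {15: 1, 17: 1, 13: 3, 1: 1, 4: 1, 3: 1, 10: 2, 18: 1, 7: 1}
Mode: [13]

Mean=31/3, Median=23/2, Mode=13


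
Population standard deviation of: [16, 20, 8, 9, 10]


Mean = 63/5
  (16-63/5)²=289/25
  (20-63/5)²=1369/25
  (8-63/5)²=529/25
  (9-63/5)²=324/25
  (10-63/5)²=169/25
Σ(x-μ)² = 536/5
σ² = (536/5)/5 = 536/25

σ = √(536/25) ≈ 4.6303


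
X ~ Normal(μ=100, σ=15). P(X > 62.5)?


z = (62.5-100)/15 = -2.5
P(X > 62.5) = 1 - P(Z ≤ -2.5) = 1 - 0.0062 = 0.9938

P(X > 62.5) ≈ 0.9938


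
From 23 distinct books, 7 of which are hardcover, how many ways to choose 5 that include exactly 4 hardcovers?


Choose 4 of the 7 hardcovers and 1 of the other 16 books:
C(7,4)×C(16,1) = 35×16 = 560

560


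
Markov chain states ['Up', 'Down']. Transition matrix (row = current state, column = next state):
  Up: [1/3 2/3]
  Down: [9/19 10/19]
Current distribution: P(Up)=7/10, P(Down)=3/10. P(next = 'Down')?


P(next=Down) = Σᵢ P(now=i)×P(i→Down)
= 7/10×2/3 + 3/10×10/19
= 7/15 + 3/19 = 178/285

P = 178/285 ≈ 0.6246


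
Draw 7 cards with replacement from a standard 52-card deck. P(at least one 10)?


P(not a 10) = 48/52 = 12/13
P(none in 7 draws) = (12/13)^7 = 35831808/62748517
P(≥1 10) = 1 - 35831808/62748517 = 26916709/62748517

P = 26916709/62748517 ≈ 42.90%


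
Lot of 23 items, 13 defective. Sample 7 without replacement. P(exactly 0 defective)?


Hypergeometric: C(13,0)×C(10,7)/C(23,7)
= 1×120/245157 = 40/81719

P(X=0) = 40/81719 ≈ 0.05%


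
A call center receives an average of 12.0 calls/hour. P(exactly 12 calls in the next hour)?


Poisson(λ=12.0): P(X=12) = e^(-λ)×λ^k/k!
= e^(-12.0) × 12.0^12 / 12!
≈ 6.144212353e-06 × 8.91610044826e+12 / 479001600 ≈ 0.114368

P(X=12) ≈ 0.114368 ≈ 11.44%


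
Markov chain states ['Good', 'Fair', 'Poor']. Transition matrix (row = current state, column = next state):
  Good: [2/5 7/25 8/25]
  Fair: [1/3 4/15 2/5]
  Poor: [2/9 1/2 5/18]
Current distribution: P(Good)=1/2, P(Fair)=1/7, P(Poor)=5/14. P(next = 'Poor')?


P(next=Poor) = Σᵢ P(now=i)×P(i→Poor)
= 1/2×8/25 + 1/7×2/5 + 5/14×5/18
= 4/25 + 2/35 + 25/252 = 1993/6300

P = 1993/6300 ≈ 0.3163


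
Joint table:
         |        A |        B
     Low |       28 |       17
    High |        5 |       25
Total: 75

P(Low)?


P(Low) = (28+17)/75 = 45/75 = 3/5

P(Low) = 3/5 ≈ 60.00%


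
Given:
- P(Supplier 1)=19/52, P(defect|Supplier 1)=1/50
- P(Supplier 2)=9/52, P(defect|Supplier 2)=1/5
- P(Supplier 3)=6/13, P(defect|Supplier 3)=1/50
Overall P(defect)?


P(B) = Σ P(B|Aᵢ)×P(Aᵢ)
  1/50×19/52 = 19/2600
  1/5×9/52 = 9/260
  1/50×6/13 = 3/325
Sum = 133/2600

P(defect) = 133/2600 ≈ 5.12%


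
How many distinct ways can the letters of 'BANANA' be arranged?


Letters: 6, freq: {'B': 1, 'A': 3, 'N': 2}
6!/(1!×3!×2!) = 720/12 = 60

60


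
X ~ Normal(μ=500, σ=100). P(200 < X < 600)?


z₁=(200-500)/100=-3.0, z₂=(600-500)/100=1.0
P = Φ(1.0) - Φ(-3.0) = 0.841345 - 0.001350 = 0.839995 ≈ 0.8400

P(200 < X < 600) ≈ 0.8400


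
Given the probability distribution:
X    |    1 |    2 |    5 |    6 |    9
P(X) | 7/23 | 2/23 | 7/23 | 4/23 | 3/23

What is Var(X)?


E[X] = 97/23
E[X²] = 577/23
Var(X) = E[X²] - (E[X])² = 577/23 - 9409/529 = 3862/529

Var(X) = 3862/529 ≈ 7.3006


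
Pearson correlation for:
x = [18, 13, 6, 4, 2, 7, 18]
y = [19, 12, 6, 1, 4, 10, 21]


n=7, Σx=68, Σy=73, Σxy=994, Σx²=922, Σy²=1099
r = (7×994 - 68×73)/√((7×922 - 68²)(7×1099 - 73²))
= 1994/√(1830×2364) = 1994/√4326120 ≈ 1994/2079.9327 ≈ 0.9587

r ≈ 0.9587


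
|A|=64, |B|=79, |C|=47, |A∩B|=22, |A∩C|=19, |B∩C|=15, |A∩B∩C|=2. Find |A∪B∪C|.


|A∪B∪C| = 64+79+47-22-19-15+2 = 136

|A∪B∪C| = 136


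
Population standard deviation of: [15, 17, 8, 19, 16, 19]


Mean = 94/6 = 47/3
  (15-47/3)²=4/9
  (17-47/3)²=16/9
  (8-47/3)²=529/9
  (19-47/3)²=100/9
  (16-47/3)²=1/9
  (19-47/3)²=100/9
Σ(x-μ)² = 250/3
σ² = (250/3)/6 = 125/9

σ = √(125/9) ≈ 3.7268


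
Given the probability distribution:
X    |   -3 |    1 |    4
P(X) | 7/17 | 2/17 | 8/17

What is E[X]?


E[X] = Σ x·P(X=x)
= (-3)×(7/17) + (1)×(2/17) + (4)×(8/17)
= 13/17

E[X] = 13/17


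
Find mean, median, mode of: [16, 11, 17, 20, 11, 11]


Sorted: [11, 11, 11, 16, 17, 20]
Mean = 86/6 = 43/3
Median = 27/2
Freq: {16: 1, 11: 3, 17: 1, 20: 1}
Mode: [11]

Mean=43/3, Median=27/2, Mode=11


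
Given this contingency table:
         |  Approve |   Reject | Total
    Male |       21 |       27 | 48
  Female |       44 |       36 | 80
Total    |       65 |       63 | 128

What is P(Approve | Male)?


P(Approve | Male) = 21/(21+27) = 21/48 = 7/16

P(Approve|Male) = 7/16 ≈ 43.75%


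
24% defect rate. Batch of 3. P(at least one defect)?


P(all good) = (19/25)^3 = 6859/15625
P(≥1 defect) = 8766/15625

P = 8766/15625 ≈ 56.10%


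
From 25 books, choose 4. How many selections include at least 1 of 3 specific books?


Complement: C(25,4) - C(22,4) = 12650 - 7315 = 5335

5335


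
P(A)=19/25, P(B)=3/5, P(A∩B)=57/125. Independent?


P(A)×P(B) = 57/125
P(A∩B) = 57/125
Equal ✓ → Independent

Yes, independent


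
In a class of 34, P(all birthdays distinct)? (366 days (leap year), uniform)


P(all different) = Π(366-i)/366 for i=0..33
= (366/366)×(365/366)×...×(333/366)
= 0.205601

P ≈ 0.2056 ≈ 20.56%


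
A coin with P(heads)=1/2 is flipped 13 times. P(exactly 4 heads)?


Binomial: P(X=4) = C(13,4)×p^4×(1-p)^9
= 715 × 1/16 × 1/512 = 715/8192

P(X=4) = 715/8192 ≈ 8.73%


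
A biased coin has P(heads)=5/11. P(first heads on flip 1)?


Geometric: P(X=1) = (1-p)^(k-1)×p = (6/11)^0×5/11 = 5/11

P(X=1) = 5/11 ≈ 45.45%


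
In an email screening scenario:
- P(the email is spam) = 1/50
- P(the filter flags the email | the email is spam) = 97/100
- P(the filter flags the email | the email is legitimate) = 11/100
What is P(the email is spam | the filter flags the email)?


Using Bayes' theorem:
P(A|B) = P(B|A)·P(A) / P(B)

P(the filter flags the email) = 97/100 × 1/50 + 11/100 × 49/50
= 97/5000 + 539/5000 = 159/1250

P(the email is spam|the filter flags the email) = (97/5000) / (159/1250) = 97/636

P(the email is spam|the filter flags the email) = 97/636 ≈ 15.25%


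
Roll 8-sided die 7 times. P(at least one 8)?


P(no 8)^7 = (7/8)^7 = 823543/2097152
P(≥1) = 1 - 823543/2097152 = 1273609/2097152

P = 1273609/2097152 ≈ 60.73%


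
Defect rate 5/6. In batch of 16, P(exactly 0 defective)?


Binomial: P(X=0) = C(16,0)×p^0×(1-p)^16
= 1 × 1 × 1/2821109907456 = 1/2821109907456

P(X=0) = 1/2821109907456 ≈ 0.00%


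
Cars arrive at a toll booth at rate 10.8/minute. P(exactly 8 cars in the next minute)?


Poisson(λ=10.8): P(X=8) = e^(-λ)×λ^k/k!
= e^(-10.8) × 10.8^8 / 8!
≈ 2.039950341e-05 × 185093021.028 / 40320 ≈ 0.093646

P(X=8) ≈ 0.093646 ≈ 9.36%


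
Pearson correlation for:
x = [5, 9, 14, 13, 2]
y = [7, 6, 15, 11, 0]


n=5, Σx=43, Σy=39, Σxy=442, Σx²=475, Σy²=431
r = (5×442 - 43×39)/√((5×475 - 43²)(5×431 - 39²))
= 533/√(526×634) = 533/√333484 ≈ 533/577.4807 ≈ 0.9230

r ≈ 0.9230


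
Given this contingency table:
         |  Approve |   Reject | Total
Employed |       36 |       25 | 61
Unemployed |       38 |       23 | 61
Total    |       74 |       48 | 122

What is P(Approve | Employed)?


P(Approve | Employed) = 36/(36+25) = 36/61

P(Approve|Employed) = 36/61 ≈ 59.02%


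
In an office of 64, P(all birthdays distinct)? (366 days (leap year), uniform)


P(all different) = Π(366-i)/366 for i=0..63
= (366/366)×(365/366)×...×(303/366)
= 0.002858

P ≈ 0.0029 ≈ 0.29%


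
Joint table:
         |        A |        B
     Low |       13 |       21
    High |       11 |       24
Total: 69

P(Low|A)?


P(Low|A) = 13/(13+11) = 13/24

P = 13/24 ≈ 54.17%


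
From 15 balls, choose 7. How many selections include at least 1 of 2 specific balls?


Complement: C(15,7) - C(13,7) = 6435 - 1716 = 4719

4719


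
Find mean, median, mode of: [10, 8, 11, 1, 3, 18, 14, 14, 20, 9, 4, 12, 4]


Sorted: [1, 3, 4, 4, 8, 9, 10, 11, 12, 14, 14, 18, 20]
Mean = 128/13
Median = 10
Freq: {10: 1, 8: 1, 11: 1, 1: 1, 3: 1, 18: 1, 14: 2, 20: 1, 9: 1, 4: 2, 12: 1}
Mode: [4, 14]

Mean=128/13, Median=10, Mode=[4, 14]


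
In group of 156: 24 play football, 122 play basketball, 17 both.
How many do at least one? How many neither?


|A∪B| = 24+122-17 = 129
Neither = 156-129 = 27

At least one: 129; Neither: 27


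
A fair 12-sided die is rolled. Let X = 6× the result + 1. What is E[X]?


E[die] = (1+12)/2 = 13/2
E[X] = 6×13/2 + 1 = 40

E[X] = 40


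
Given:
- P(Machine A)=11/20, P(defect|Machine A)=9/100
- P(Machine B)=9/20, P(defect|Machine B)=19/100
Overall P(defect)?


P(B) = Σ P(B|Aᵢ)×P(Aᵢ)
  9/100×11/20 = 99/2000
  19/100×9/20 = 171/2000
Sum = 27/200

P(defect) = 27/200 ≈ 13.50%


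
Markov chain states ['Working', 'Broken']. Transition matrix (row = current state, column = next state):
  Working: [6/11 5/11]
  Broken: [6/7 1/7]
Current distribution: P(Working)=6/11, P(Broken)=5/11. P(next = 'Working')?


P(next=Working) = Σᵢ P(now=i)×P(i→Working)
= 6/11×6/11 + 5/11×6/7
= 36/121 + 30/77 = 582/847

P = 582/847 ≈ 0.6871


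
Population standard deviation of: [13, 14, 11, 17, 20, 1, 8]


Mean = 84/7 = 12
  (13-12)²=1
  (14-12)²=4
  (11-12)²=1
  (17-12)²=25
  (20-12)²=64
  (1-12)²=121
  (8-12)²=16
Σ(x-μ)² = 232
σ² = 232/7

σ = √(232/7) ≈ 5.7570


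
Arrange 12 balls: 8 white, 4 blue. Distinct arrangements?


12!/(8!×4!) = 495

495


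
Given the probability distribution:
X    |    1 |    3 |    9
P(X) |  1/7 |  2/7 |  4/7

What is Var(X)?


E[X] = 43/7
E[X²] = 49
Var(X) = E[X²] - (E[X])² = 49 - 1849/49 = 552/49

Var(X) = 552/49 ≈ 11.2653


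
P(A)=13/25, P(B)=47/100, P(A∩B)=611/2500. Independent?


P(A)×P(B) = 611/2500
P(A∩B) = 611/2500
Equal ✓ → Independent

Yes, independent


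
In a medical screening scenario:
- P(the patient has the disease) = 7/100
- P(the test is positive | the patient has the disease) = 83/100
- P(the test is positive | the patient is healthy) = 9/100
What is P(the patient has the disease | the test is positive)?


Using Bayes' theorem:
P(A|B) = P(B|A)·P(A) / P(B)

P(the test is positive) = 83/100 × 7/100 + 9/100 × 93/100
= 581/10000 + 837/10000 = 709/5000

P(the patient has the disease|the test is positive) = (581/10000) / (709/5000) = 581/1418

P(the patient has the disease|the test is positive) = 581/1418 ≈ 40.97%


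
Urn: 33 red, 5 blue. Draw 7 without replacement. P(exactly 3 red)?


Hypergeometric: C(33,3)×C(5,4)/C(38,7)
= 5456×5/12620256 = 155/71706

P(X=3) = 155/71706 ≈ 0.22%


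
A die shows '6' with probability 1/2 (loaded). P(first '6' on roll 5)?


Geometric: P(X=5) = (1-p)^(k-1)×p = (1/2)^4×1/2 = 1/32

P(X=5) = 1/32 ≈ 3.12%


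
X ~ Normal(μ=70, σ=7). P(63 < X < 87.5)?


z₁=(63-70)/7=-1.0, z₂=(87.5-70)/7=2.5
P = Φ(2.5) - Φ(-1.0) = 0.993790 - 0.158655 = 0.835135 ≈ 0.8351

P(63 < X < 87.5) ≈ 0.8351


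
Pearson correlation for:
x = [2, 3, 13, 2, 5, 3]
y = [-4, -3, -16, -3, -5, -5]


n=6, Σx=28, Σy=-36, Σxy=-271, Σx²=220, Σy²=340
r = (6×(-271) - 28×(-36))/√((6×220 - 28²)(6×340 - (-36)²))
= -618/√(536×744) = -618/√398784 ≈ -618/631.4935 ≈ -0.9786

r ≈ -0.9786


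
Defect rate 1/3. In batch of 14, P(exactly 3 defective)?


Binomial: P(X=3) = C(14,3)×p^3×(1-p)^11
= 364 × 1/27 × 2048/177147 = 745472/4782969

P(X=3) = 745472/4782969 ≈ 15.59%


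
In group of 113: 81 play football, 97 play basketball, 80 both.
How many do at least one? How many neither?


|A∪B| = 81+97-80 = 98
Neither = 113-98 = 15

At least one: 98; Neither: 15


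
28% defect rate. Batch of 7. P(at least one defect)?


P(all good) = (18/25)^7 = 612220032/6103515625
P(≥1 defect) = 5491295593/6103515625

P = 5491295593/6103515625 ≈ 89.97%


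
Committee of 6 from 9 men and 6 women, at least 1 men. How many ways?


Count by #men:
  1M,5W: C(9,1)×C(6,5)=54
  2M,4W: C(9,2)×C(6,4)=540
  3M,3W: C(9,3)×C(6,3)=1680
  4M,2W: C(9,4)×C(6,2)=1890
  5M,1W: C(9,5)×C(6,1)=756
  6M,0W: C(9,6)×C(6,0)=84
Total = 5004

5004


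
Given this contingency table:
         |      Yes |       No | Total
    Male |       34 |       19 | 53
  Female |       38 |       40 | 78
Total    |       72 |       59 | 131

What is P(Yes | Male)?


P(Yes | Male) = 34/(34+19) = 34/53

P(Yes|Male) = 34/53 ≈ 64.15%


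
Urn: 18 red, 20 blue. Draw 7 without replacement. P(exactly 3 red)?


Hypergeometric: C(18,3)×C(20,4)/C(38,7)
= 816×4845/12620256 = 255/814

P(X=3) = 255/814 ≈ 31.33%


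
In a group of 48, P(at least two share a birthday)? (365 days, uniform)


P(all different) = Π(365-i)/365 for i=0..47
= 0.039402
P(match) = 1 - 0.039402 = 0.960598

P ≈ 0.9606 ≈ 96.06%


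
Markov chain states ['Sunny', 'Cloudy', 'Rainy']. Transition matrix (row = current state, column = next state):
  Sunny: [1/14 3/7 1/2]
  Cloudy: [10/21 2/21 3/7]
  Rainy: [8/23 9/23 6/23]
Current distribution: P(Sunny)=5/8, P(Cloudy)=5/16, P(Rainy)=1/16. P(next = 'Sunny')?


P(next=Sunny) = Σᵢ P(now=i)×P(i→Sunny)
= 5/8×1/14 + 5/16×10/21 + 1/16×8/23
= 5/112 + 25/168 + 1/46 = 1663/7728

P = 1663/7728 ≈ 0.2152


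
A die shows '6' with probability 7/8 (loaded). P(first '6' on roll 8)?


Geometric: P(X=8) = (1-p)^(k-1)×p = (1/8)^7×7/8 = 7/16777216

P(X=8) = 7/16777216 ≈ 0.00%


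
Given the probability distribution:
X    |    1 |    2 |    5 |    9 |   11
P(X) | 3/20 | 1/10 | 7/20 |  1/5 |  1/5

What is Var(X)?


E[X] = 61/10
E[X²] = 497/10
Var(X) = E[X²] - (E[X])² = 497/10 - 3721/100 = 1249/100

Var(X) = 1249/100 ≈ 12.4900


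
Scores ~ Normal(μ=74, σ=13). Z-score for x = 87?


z = (x - μ)/σ = (87 - 74)/13 = 1.0

z = 1.0
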